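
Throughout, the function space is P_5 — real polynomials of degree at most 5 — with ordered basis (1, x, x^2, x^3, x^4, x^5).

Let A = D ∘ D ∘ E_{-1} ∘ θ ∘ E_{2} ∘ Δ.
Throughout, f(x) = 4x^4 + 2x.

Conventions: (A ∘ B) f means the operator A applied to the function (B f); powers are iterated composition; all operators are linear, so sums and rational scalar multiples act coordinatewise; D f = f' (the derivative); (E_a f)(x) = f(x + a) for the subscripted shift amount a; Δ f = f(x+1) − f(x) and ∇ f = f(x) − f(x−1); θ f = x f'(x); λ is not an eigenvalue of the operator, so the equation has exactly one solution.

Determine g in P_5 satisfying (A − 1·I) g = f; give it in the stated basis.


the image equals g(x) = -4x^4 - 290x - 192

write g with unknown coordinates in the stated basis and equate coefficients in (A − 1·I) g = f
solving from the highest basis element down gives g = -4x^4 - 290x - 192
check: A g = -288x - 192
so A g − 1·g = 4x^4 + 2x = f ✓


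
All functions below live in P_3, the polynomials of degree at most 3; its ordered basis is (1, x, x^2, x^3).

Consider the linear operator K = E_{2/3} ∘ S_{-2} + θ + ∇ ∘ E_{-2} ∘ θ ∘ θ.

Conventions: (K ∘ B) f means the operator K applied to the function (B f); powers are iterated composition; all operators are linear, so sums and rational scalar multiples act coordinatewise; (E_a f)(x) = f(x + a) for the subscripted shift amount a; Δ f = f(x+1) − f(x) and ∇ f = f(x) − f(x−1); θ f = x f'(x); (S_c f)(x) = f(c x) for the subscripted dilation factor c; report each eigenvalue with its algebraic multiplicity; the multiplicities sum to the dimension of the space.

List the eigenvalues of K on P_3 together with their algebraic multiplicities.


image of 1: 1
image of x: -x - 1/3
image of x^2: 6x^2 + (40/3)x - 164/9
image of x^3: -5x^3 + 11x^2 - (437/3)x + 4553/27
the matrix is upper triangular; its diagonal is (1, -1, 6, -5)
for a triangular matrix the eigenvalues are the diagonal entries, with algebraic multiplicity their repetition count

λ = -5 (multiplicity 1), λ = -1 (multiplicity 1), λ = 1 (multiplicity 1), λ = 6 (multiplicity 1)


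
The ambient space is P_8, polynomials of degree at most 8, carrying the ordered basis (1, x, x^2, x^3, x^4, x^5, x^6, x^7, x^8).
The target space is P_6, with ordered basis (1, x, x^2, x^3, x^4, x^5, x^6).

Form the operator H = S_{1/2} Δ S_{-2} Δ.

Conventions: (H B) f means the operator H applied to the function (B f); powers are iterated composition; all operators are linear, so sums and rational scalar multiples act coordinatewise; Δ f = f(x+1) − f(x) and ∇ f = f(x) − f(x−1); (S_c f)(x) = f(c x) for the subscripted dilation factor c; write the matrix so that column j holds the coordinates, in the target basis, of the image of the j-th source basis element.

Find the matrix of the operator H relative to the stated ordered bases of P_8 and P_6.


the matrix is [[0, 0, -4, 6, -16, 30, -64, 126, -256]; [0, 0, 0, 12, -24, 80, -180, 448, -1008]; [0, 0, 0, 0, -24, 60, -240, 630, -1792]; [0, 0, 0, 0, 0, 40, -120, 560, -1680]; [0, 0, 0, 0, 0, 0, -60, 210, -1120]; [0, 0, 0, 0, 0, 0, 0, 84, -336]; [0, 0, 0, 0, 0, 0, 0, 0, -112]] (rows listed top to bottom)

image of 1: 0
image of x: 0
image of x^2: -4
image of x^3: 12x + 6
image of x^4: -24x^2 - 24x - 16
image of x^5: 40x^3 + 60x^2 + 80x + 30
image of x^6: -60x^4 - 120x^3 - 240x^2 - 180x - 64
image of x^7: 84x^5 + 210x^4 + 560x^3 + 630x^2 + 448x + 126
image of x^8: -112x^6 - 336x^5 - 1120x^4 - 1680x^3 - 1792x^2 - 1008x - 256
each image's coordinates form column j of the matrix


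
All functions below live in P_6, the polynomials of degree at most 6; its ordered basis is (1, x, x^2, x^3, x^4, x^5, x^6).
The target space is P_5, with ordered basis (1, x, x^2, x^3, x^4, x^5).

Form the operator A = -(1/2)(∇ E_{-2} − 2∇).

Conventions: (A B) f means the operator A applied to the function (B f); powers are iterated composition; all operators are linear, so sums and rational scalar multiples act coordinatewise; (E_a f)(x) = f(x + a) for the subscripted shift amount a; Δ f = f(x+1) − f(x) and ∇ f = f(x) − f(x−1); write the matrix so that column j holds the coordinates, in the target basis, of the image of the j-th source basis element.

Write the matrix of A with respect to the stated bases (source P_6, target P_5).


the matrix is [[0, 1/2, 3/2, -17/2, 63/2, -209/2, 663/2]; [0, 0, 1, 9/2, -34, 315/2, -627]; [0, 0, 0, 3/2, 9, -85, 945/2]; [0, 0, 0, 0, 2, 15, -170]; [0, 0, 0, 0, 0, 5/2, 45/2]; [0, 0, 0, 0, 0, 0, 3]] (rows listed top to bottom)

image of 1: 0
image of x: 1/2
image of x^2: x + 3/2
image of x^3: (3/2)x^2 + (9/2)x - 17/2
image of x^4: 2x^3 + 9x^2 - 34x + 63/2
image of x^5: (5/2)x^4 + 15x^3 - 85x^2 + (315/2)x - 209/2
image of x^6: 3x^5 + (45/2)x^4 - 170x^3 + (945/2)x^2 - 627x + 663/2
each image's coordinates form column j of the matrix


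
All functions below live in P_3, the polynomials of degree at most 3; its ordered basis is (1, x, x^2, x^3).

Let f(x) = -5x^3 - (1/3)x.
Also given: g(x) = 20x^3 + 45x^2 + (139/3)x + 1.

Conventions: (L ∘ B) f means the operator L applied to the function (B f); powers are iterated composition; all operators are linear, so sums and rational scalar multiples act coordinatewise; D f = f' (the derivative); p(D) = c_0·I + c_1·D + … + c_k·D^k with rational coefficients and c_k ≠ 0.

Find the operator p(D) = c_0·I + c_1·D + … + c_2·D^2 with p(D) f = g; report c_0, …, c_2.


D^0 f = -5x^3 - (1/3)x
D^1 f = -15x^2 - 1/3
D^2 f = -30x
matching coefficients of g against c_0 f + c_1 Df + … from the top degree down determines the c_i
solution: c_0 = -4, c_1 = -3, c_2 = -3/2

c_0 = -4, c_1 = -3, c_2 = -3/2


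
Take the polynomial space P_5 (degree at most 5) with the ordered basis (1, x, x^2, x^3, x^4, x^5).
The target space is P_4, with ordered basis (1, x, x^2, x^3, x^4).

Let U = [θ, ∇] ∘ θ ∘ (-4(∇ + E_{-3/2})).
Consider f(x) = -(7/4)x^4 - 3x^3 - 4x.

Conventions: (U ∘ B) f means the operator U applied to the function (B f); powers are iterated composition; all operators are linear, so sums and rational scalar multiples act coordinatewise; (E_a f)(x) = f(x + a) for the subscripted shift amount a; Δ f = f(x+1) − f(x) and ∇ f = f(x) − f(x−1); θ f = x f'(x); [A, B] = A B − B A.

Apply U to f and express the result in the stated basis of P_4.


∇ f = -7x^3 + (3/2)x^2 + 2x - 21/4
E_{-3/2} f = -(7/4)x^4 + (15/2)x^3 - (81/8)x^2 - (5/8)x + 465/64
(∇ + E_{-3/2}) f = -(7/4)x^4 + (1/2)x^3 - (69/8)x^2 + (11/8)x + 129/64
(-4(∇ + E_{-3/2})) f = 7x^4 - 2x^3 + (69/2)x^2 - (11/2)x - 129/16
θ (-4(∇ + E_{-3/2})) f = 28x^4 - 6x^3 + 69x^2 - (11/2)x
∇ θ (-4(∇ + E_{-3/2})) f = 112x^3 - 186x^2 + 268x - 217/2
θ ∇ θ (-4(∇ + E_{-3/2})) f = 336x^3 - 372x^2 + 268x
θ θ (-4(∇ + E_{-3/2})) f = 112x^4 - 18x^3 + 138x^2 - (11/2)x
∇ θ θ (-4(∇ + E_{-3/2})) f = 448x^3 - 726x^2 + 778x - 547/2
[θ, ∇] θ (-4(∇ + E_{-3/2})) f = -112x^3 + 354x^2 - 510x + 547/2

g(x) = -112x^3 + 354x^2 - 510x + 547/2


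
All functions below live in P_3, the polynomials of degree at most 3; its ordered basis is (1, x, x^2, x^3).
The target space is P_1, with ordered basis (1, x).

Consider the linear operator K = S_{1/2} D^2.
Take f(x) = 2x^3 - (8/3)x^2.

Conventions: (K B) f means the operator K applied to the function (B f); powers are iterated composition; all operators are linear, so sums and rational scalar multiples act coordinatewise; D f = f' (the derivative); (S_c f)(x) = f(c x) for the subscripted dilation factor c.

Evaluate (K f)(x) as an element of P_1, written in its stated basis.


g(x) = 6x - 16/3

D f = 6x^2 - (16/3)x
D D f = 12x - 16/3
S_{1/2} D^2 f = 6x - 16/3


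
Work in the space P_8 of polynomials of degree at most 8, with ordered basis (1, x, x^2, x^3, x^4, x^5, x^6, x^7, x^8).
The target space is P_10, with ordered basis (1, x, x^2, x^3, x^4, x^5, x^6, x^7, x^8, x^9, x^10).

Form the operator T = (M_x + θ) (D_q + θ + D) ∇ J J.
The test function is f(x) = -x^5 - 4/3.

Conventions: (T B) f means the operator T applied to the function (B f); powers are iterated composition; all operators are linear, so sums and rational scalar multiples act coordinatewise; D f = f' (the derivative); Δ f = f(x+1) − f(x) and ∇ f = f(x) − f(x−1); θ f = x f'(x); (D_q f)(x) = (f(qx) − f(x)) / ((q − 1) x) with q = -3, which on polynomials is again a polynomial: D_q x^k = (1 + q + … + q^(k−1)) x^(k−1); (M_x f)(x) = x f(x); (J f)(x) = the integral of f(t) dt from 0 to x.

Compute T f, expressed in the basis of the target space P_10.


the image equals g(x) = -x^7 + (155/6)x^6 + (1133/6)x^5 + (269/2)x^4 + (329/6)x^3 + (27/2)x^2 - (7/2)x

J f = -(1/6)x^6 - (4/3)x
J J f = -(1/42)x^7 - (2/3)x^2
∇ J J f = -(1/6)x^6 + (1/2)x^5 - (5/6)x^4 + (5/6)x^3 - (1/2)x^2 - (7/6)x + 9/14
D_q (∇ J J) f = (91/3)x^5 + (61/2)x^4 + (50/3)x^3 + (35/6)x^2 + x - 7/6
θ (∇ J J) f = -x^6 + (5/2)x^5 - (10/3)x^4 + (5/2)x^3 - x^2 - (7/6)x
D (∇ J J) f = -x^5 + (5/2)x^4 - (10/3)x^3 + (5/2)x^2 - x - 7/6
(D_q + θ + D) (∇ J J) f = -x^6 + (191/6)x^5 + (89/3)x^4 + (95/6)x^3 + (22/3)x^2 - (7/6)x - 7/3
M_x (D_q + θ + D) (∇ J J) f = -x^7 + (191/6)x^6 + (89/3)x^5 + (95/6)x^4 + (22/3)x^3 - (7/6)x^2 - (7/3)x
θ (D_q + θ + D) (∇ J J) f = -6x^6 + (955/6)x^5 + (356/3)x^4 + (95/2)x^3 + (44/3)x^2 - (7/6)x
(M_x + θ) (D_q + θ + D) (∇ J J) f = -x^7 + (155/6)x^6 + (1133/6)x^5 + (269/2)x^4 + (329/6)x^3 + (27/2)x^2 - (7/2)x


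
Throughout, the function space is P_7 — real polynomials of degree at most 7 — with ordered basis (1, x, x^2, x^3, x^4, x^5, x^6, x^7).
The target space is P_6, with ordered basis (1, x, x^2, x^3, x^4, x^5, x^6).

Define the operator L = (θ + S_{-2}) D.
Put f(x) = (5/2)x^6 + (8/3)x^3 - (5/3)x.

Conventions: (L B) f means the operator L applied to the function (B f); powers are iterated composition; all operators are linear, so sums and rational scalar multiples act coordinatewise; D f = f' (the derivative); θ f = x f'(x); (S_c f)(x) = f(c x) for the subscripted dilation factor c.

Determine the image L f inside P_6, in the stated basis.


the result is g(x) = -405x^5 + 48x^2 - 5/3

D f = 15x^5 + 8x^2 - 5/3
θ D f = 75x^5 + 16x^2
S_{-2} D f = -480x^5 + 32x^2 - 5/3
(θ + S_{-2}) D f = -405x^5 + 48x^2 - 5/3


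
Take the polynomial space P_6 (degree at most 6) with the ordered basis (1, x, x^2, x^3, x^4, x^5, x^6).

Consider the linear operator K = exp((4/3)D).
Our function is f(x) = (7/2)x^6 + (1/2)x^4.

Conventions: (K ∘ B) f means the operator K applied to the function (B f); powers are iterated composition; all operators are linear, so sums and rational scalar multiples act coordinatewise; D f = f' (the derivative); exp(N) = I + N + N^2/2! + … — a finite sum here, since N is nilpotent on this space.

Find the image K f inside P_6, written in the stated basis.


order-1 term: 28x^5 + (8/3)x^3
order-2 term: (280/3)x^4 + (16/3)x^2
order-3 term: (4480/27)x^3 + (128/27)x
order-4 term: (4480/27)x^2 + 128/81
order-5 term: (7168/81)x
order-6 term: 14336/729
the series for exp((4/3)D) f terminates at order 6
exp((4/3)D) f = (7/2)x^6 + 28x^5 + (563/6)x^4 + (4552/27)x^3 + (4624/27)x^2 + (7552/81)x + 15488/729

the image equals g(x) = (7/2)x^6 + 28x^5 + (563/6)x^4 + (4552/27)x^3 + (4624/27)x^2 + (7552/81)x + 15488/729


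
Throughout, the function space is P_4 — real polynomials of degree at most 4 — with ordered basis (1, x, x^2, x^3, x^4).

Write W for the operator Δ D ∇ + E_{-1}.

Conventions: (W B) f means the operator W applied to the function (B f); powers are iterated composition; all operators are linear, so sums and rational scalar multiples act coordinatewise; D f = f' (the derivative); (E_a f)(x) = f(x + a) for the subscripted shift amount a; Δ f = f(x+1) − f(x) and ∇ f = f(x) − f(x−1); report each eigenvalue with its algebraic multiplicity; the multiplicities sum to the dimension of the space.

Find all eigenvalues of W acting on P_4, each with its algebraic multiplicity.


λ = 1 (multiplicity 5)

image of 1: 1
image of x: x - 1
image of x^2: x^2 - 2x + 1
image of x^3: x^3 - 3x^2 + 3x + 5
image of x^4: x^4 - 4x^3 + 6x^2 + 20x + 1
the matrix is upper triangular; its diagonal is (1, 1, 1, 1, 1)
for a triangular matrix the eigenvalues are the diagonal entries, with algebraic multiplicity their repetition count


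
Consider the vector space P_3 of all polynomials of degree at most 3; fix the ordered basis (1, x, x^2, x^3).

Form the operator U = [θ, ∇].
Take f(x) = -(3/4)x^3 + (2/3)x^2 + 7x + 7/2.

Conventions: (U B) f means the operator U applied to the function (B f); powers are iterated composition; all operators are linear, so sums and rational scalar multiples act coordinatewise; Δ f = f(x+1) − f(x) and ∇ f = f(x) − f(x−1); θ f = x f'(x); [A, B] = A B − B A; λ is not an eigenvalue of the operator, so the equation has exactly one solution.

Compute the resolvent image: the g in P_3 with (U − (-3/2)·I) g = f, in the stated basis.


the result is g(x) = -(1/2)x^3 - (5/9)x^2 + (160/27)x + 488/81

write g with unknown coordinates in the stated basis and equate coefficients in (U − (-3/2)·I) g = f
solving from the highest basis element down gives g = -(1/2)x^3 - (5/9)x^2 + (160/27)x + 488/81
check: U g = (3/2)x^2 - (17/9)x - 299/54
so U g − (-3/2)·g = -(3/4)x^3 + (2/3)x^2 + 7x + 7/2 = f ✓


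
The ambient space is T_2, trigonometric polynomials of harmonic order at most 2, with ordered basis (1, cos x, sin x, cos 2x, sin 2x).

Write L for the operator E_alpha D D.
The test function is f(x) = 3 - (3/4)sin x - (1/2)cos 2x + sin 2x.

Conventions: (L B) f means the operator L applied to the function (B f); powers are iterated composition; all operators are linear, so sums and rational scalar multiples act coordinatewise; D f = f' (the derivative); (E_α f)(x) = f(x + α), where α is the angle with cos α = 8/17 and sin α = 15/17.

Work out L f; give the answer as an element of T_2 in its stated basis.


the image equals g(x) = (45/68)cos x + (6/17)sin x - (1282/289)cos 2x + (164/289)sin 2x

D f = -(3/4)cos x + 2cos 2x + sin 2x
D D f = (3/4)sin x + 2cos 2x - 4sin 2x
E_alpha D D f = (45/68)cos x + (6/17)sin x - (1282/289)cos 2x + (164/289)sin 2x


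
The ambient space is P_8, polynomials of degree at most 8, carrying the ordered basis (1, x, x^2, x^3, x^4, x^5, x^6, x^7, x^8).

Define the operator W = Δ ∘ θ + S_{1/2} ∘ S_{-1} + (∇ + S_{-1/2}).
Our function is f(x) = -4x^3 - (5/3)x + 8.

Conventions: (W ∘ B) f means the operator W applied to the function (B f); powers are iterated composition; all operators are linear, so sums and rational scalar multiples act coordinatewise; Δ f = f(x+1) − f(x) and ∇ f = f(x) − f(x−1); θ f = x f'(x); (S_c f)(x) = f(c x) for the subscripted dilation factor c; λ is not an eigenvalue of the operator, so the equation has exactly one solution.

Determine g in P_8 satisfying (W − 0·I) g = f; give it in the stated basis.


the result is g(x) = 16x^3 - 384x^2 - (6619/3)x + 7111/3

write g with unknown coordinates in the stated basis and equate coefficients in (W − 0·I) g = f
solving from the highest basis element down gives g = 16x^3 - 384x^2 - (6619/3)x + 7111/3
check: W g = -4x^3 - (5/3)x + 8
so W g − 0·g = -4x^3 - (5/3)x + 8 = f ✓


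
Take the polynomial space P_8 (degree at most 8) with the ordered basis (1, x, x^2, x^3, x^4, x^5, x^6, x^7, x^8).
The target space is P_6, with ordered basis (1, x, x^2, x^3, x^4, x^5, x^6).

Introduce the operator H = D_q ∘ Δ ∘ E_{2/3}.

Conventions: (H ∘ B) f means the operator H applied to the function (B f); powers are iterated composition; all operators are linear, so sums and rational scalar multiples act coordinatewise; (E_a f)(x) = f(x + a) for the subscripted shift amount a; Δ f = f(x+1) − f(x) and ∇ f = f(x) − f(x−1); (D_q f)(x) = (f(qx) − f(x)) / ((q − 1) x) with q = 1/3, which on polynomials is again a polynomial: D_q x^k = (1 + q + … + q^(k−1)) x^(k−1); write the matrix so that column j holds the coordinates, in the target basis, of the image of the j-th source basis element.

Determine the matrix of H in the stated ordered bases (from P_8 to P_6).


image of 1: 0
image of x: 0
image of x^2: 2
image of x^3: 4x + 7
image of x^4: (52/9)x^2 + (56/3)x + 52/3
image of x^5: (200/27)x^3 + (910/27)x^2 + (520/9)x + 1015/27
image of x^6: (242/27)x^4 + (1400/27)x^3 + (3380/27)x^2 + (4060/27)x + 2062/27
image of x^7: (2548/243)x^5 + (5929/81)x^4 + (18200/81)x^3 + (92365/243)x^2 + (28868/81)x + 12103/81
image of x^8: (8744/729)x^6 + (71344/729)x^5 + (88088/243)x^4 + (568400/729)x^3 + (750568/729)x^2 + (193648/243)x + 207992/729
each image's coordinates form column j of the matrix

the matrix is [[0, 0, 2, 7, 52/3, 1015/27, 2062/27, 12103/81, 207992/729]; [0, 0, 0, 4, 56/3, 520/9, 4060/27, 28868/81, 193648/243]; [0, 0, 0, 0, 52/9, 910/27, 3380/27, 92365/243, 750568/729]; [0, 0, 0, 0, 0, 200/27, 1400/27, 18200/81, 568400/729]; [0, 0, 0, 0, 0, 0, 242/27, 5929/81, 88088/243]; [0, 0, 0, 0, 0, 0, 0, 2548/243, 71344/729]; [0, 0, 0, 0, 0, 0, 0, 0, 8744/729]] (rows listed top to bottom)


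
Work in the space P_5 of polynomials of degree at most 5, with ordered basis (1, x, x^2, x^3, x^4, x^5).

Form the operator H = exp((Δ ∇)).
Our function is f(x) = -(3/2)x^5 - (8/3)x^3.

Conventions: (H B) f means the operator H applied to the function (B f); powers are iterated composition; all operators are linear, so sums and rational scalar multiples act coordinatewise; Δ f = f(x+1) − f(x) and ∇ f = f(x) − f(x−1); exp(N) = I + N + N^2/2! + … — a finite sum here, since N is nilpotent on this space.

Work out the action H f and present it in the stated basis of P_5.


the image equals g(x) = -(3/2)x^5 - (98/3)x^3 - 121x

order-1 term: -30x^3 - 31x
order-2 term: -90x
the series for exp((Δ ∇)) f terminates at order 2
exp((Δ ∇)) f = -(3/2)x^5 - (98/3)x^3 - 121x


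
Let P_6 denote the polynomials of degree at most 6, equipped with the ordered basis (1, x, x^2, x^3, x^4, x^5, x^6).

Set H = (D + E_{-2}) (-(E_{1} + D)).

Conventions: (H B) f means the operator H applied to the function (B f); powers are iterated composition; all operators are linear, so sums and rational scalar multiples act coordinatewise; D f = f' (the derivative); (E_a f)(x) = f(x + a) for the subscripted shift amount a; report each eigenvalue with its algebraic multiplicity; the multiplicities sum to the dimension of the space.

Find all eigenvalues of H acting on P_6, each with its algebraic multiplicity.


image of 1: -1
image of x: -x - 1
image of x^2: -x^2 - 2x - 1
image of x^3: -x^3 - 3x^2 - 3x - 14
image of x^4: -x^4 - 4x^3 - 6x^2 - 56x + 27
image of x^5: -x^5 - 5x^4 - 10x^3 - 140x^2 + 135x - 84
image of x^6: -x^6 - 6x^5 - 15x^4 - 280x^3 + 405x^2 - 504x + 185
the matrix is upper triangular; its diagonal is (-1, -1, -1, -1, -1, -1, -1)
for a triangular matrix the eigenvalues are the diagonal entries, with algebraic multiplicity their repetition count

λ = -1 (multiplicity 7)


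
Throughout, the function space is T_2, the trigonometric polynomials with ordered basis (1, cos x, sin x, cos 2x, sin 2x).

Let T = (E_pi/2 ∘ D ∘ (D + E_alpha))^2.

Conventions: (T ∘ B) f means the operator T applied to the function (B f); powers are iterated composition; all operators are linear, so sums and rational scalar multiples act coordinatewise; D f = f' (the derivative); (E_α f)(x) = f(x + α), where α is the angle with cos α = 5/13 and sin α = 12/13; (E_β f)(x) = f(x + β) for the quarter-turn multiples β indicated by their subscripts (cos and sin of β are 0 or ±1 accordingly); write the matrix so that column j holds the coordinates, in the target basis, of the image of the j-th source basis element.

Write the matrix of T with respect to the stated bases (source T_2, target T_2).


image of 1: 0
image of cos x: -(600/169)cos x - (250/169)sin x
image of sin x: (250/169)cos x - (600/169)sin x
image of cos 2x: (782412/28561)cos 2x - (436016/28561)sin 2x
image of sin 2x: (436016/28561)cos 2x + (782412/28561)sin 2x
each image's coordinates form column j of the matrix

the matrix is [[0, 0, 0, 0, 0]; [0, -600/169, 250/169, 0, 0]; [0, -250/169, -600/169, 0, 0]; [0, 0, 0, 782412/28561, 436016/28561]; [0, 0, 0, -436016/28561, 782412/28561]] (rows listed top to bottom)


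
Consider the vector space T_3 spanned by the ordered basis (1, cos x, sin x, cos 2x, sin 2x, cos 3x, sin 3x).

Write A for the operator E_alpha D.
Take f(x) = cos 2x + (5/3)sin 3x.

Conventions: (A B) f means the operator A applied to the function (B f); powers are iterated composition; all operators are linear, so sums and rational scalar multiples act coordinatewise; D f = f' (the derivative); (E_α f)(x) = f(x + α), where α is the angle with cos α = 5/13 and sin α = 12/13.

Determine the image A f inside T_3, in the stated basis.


the result is g(x) = -(240/169)cos 2x + (238/169)sin 2x - (10175/2197)cos 3x + (4140/2197)sin 3x

D f = -2sin 2x + 5cos 3x
E_alpha D f = -(240/169)cos 2x + (238/169)sin 2x - (10175/2197)cos 3x + (4140/2197)sin 3x


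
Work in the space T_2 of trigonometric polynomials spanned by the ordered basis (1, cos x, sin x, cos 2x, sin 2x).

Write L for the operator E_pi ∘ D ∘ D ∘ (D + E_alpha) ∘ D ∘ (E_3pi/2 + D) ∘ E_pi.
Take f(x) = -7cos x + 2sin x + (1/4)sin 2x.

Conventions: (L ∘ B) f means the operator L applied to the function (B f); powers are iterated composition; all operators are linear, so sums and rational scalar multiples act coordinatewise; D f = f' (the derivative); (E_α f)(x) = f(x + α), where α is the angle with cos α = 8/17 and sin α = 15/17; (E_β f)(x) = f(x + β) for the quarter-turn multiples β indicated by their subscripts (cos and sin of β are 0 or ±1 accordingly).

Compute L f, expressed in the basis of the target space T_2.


E_pi f = 7cos x - 2sin x + (1/4)sin 2x
E_3pi/2 E_pi f = 2cos x + 7sin x - (1/4)sin 2x
D E_pi f = -2cos x - 7sin x + (1/2)cos 2x
(E_3pi/2 + D) E_pi f = (1/2)cos 2x - (1/4)sin 2x
D ((E_3pi/2 + D) ∘ E_pi) f = -(1/2)cos 2x - sin 2x
D D ((E_3pi/2 + D) ∘ E_pi) f = -2cos 2x + sin 2x
E_alpha D ((E_3pi/2 + D) ∘ E_pi) f = -(319/578)cos 2x + (281/289)sin 2x
(D + E_alpha) D ((E_3pi/2 + D) ∘ E_pi) f = -(1475/578)cos 2x + (570/289)sin 2x
D (D + E_alpha) D ((E_3pi/2 + D) ∘ E_pi) f = (1140/289)cos 2x + (1475/289)sin 2x
D (D ∘ (D + E_alpha) ∘ D ∘ (E_3pi/2 + D) ∘ E_pi) f = (2950/289)cos 2x - (2280/289)sin 2x
E_pi D (D ∘ (D + E_alpha) ∘ D ∘ (E_3pi/2 + D) ∘ E_pi) f = (2950/289)cos 2x - (2280/289)sin 2x

g(x) = (2950/289)cos 2x - (2280/289)sin 2x


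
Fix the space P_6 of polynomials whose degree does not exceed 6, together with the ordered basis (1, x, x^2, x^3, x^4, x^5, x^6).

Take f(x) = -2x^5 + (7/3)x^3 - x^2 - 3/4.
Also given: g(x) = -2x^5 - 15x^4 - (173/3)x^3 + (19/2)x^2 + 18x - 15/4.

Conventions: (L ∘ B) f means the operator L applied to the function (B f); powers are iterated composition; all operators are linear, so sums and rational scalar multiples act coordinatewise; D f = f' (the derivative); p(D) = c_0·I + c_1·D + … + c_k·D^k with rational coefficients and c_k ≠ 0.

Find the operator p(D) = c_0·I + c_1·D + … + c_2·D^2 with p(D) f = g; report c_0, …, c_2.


D^0 f = -2x^5 + (7/3)x^3 - x^2 - 3/4
D^1 f = -10x^4 + 7x^2 - 2x
D^2 f = -40x^3 + 14x - 2
matching coefficients of g against c_0 f + c_1 Df + … from the top degree down determines the c_i
solution: c_0 = 1, c_1 = 3/2, c_2 = 3/2

c_0 = 1, c_1 = 3/2, c_2 = 3/2


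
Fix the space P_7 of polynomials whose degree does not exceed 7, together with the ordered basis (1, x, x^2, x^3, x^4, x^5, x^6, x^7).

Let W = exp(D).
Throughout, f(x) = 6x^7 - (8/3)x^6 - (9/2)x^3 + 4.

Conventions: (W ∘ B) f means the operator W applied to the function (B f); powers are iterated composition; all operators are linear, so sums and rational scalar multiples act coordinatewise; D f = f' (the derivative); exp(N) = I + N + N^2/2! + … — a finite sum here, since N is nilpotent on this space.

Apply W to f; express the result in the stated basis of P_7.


order-1 term: 42x^6 - 16x^5 - (27/2)x^2
order-2 term: 126x^5 - 40x^4 - (27/2)x
order-3 term: 210x^4 - (160/3)x^3 - 9/2
order-4 term: 210x^3 - 40x^2
order-5 term: 126x^2 - 16x
order-6 term: 42x - 8/3
order-7 term: 6
the series for exp(D) f terminates at order 7
exp(D) f = 6x^7 + (118/3)x^6 + 110x^5 + 170x^4 + (913/6)x^3 + (145/2)x^2 + (25/2)x + 17/6

the result is g(x) = 6x^7 + (118/3)x^6 + 110x^5 + 170x^4 + (913/6)x^3 + (145/2)x^2 + (25/2)x + 17/6


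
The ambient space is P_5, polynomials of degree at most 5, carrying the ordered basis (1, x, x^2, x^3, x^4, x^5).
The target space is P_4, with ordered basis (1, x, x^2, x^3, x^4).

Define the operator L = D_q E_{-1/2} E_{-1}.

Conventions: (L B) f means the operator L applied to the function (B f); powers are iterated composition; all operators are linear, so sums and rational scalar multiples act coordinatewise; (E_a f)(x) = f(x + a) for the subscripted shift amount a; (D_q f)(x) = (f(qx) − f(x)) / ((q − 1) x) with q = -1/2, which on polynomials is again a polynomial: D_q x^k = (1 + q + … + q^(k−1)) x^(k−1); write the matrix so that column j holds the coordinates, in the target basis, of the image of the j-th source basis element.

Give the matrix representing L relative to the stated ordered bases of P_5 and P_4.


the matrix is [[0, 1, -3, 27/4, -27/2, 405/16]; [0, 0, 1/2, -9/4, 27/4, -135/8]; [0, 0, 0, 3/4, -9/2, 135/8]; [0, 0, 0, 0, 5/8, -75/16]; [0, 0, 0, 0, 0, 11/16]] (rows listed top to bottom)

image of 1: 0
image of x: 1
image of x^2: (1/2)x - 3
image of x^3: (3/4)x^2 - (9/4)x + 27/4
image of x^4: (5/8)x^3 - (9/2)x^2 + (27/4)x - 27/2
image of x^5: (11/16)x^4 - (75/16)x^3 + (135/8)x^2 - (135/8)x + 405/16
each image's coordinates form column j of the matrix


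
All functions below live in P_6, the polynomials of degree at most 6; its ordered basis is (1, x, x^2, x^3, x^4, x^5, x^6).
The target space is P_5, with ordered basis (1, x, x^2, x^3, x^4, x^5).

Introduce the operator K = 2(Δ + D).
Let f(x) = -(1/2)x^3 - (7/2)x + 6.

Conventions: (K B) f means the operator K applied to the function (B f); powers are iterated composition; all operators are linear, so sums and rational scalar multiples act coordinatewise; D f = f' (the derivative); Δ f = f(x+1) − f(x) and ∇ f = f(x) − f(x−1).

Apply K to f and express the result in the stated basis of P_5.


g(x) = -6x^2 - 3x - 15

Δ f = -(3/2)x^2 - (3/2)x - 4
D f = -(3/2)x^2 - 7/2
(Δ + D) f = -3x^2 - (3/2)x - 15/2
(2(Δ + D)) f = -6x^2 - 3x - 15


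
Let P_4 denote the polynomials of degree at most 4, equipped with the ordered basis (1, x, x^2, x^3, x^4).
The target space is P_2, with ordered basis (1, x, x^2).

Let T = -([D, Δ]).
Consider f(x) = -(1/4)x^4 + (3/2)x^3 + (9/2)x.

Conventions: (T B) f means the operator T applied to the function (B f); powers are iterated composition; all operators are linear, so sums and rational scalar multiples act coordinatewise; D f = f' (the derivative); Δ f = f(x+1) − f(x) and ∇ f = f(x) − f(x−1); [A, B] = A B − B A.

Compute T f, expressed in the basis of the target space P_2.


the image equals g(x) = 0

Δ f = -x^3 + 3x^2 + (7/2)x + 23/4
D Δ f = -3x^2 + 6x + 7/2
D f = -x^3 + (9/2)x^2 + 9/2
Δ D f = -3x^2 + 6x + 7/2
[D, Δ] f = 0
(-([D, Δ])) f = 0


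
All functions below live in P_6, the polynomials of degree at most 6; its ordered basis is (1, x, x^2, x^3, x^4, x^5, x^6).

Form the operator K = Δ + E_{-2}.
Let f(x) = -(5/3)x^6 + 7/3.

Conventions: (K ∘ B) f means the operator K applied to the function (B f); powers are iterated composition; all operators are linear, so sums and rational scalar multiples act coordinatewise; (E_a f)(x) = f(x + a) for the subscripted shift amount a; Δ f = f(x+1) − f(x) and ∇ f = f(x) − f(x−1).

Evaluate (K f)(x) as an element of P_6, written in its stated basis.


Δ f = -10x^5 - 25x^4 - (100/3)x^3 - 25x^2 - 10x - 5/3
E_{-2} f = -(5/3)x^6 + 20x^5 - 100x^4 + (800/3)x^3 - 400x^2 + 320x - 313/3
(Δ + E_{-2}) f = -(5/3)x^6 + 10x^5 - 125x^4 + (700/3)x^3 - 425x^2 + 310x - 106

the image equals g(x) = -(5/3)x^6 + 10x^5 - 125x^4 + (700/3)x^3 - 425x^2 + 310x - 106


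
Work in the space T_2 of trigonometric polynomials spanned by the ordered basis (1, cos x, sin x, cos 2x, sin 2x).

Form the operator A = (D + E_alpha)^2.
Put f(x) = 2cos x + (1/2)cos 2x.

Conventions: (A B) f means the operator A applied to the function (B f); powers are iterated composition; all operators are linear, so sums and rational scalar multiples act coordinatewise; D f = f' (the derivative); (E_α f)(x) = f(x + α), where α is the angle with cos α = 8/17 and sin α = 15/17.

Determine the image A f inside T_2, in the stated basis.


the result is g(x) = -(1920/289)cos x - (1024/289)sin x - (643203/167042)cos 2x + (131698/83521)sin 2x

D f = -2sin x - sin 2x
E_alpha f = (16/17)cos x - (30/17)sin x - (161/578)cos 2x - (120/289)sin 2x
(D + E_alpha) f = (16/17)cos x - (64/17)sin x - (161/578)cos 2x - (409/289)sin 2x
D (D + E_alpha) f = -(64/17)cos x - (16/17)sin x - (818/289)cos 2x + (161/289)sin 2x
E_alpha (D + E_alpha) f = -(832/289)cos x - (752/289)sin x - (170399/167042)cos 2x + (85169/83521)sin 2x
(D + E_alpha) (D + E_alpha) f = -(1920/289)cos x - (1024/289)sin x - (643203/167042)cos 2x + (131698/83521)sin 2x


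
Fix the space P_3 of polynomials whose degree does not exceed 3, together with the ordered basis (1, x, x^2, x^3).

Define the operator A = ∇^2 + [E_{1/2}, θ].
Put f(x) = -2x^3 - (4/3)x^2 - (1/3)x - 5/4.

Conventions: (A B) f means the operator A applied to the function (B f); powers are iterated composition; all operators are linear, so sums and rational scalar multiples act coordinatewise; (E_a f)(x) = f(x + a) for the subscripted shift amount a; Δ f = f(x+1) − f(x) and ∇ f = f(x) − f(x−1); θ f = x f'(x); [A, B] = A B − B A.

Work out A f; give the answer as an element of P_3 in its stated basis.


the image equals g(x) = -3x^2 - (49/3)x + 31/4

∇ f = -6x^2 + (10/3)x - 1
∇ ∇ f = -12x + 28/3
θ f = -6x^3 - (8/3)x^2 - (1/3)x
E_{1/2} θ f = -6x^3 - (35/3)x^2 - (15/2)x - 19/12
E_{1/2} f = -2x^3 - (13/3)x^2 - (19/6)x - 2
θ E_{1/2} f = -6x^3 - (26/3)x^2 - (19/6)x
[E_{1/2}, θ] f = -3x^2 - (13/3)x - 19/12
(∇^2 + [E_{1/2}, θ]) f = -3x^2 - (49/3)x + 31/4


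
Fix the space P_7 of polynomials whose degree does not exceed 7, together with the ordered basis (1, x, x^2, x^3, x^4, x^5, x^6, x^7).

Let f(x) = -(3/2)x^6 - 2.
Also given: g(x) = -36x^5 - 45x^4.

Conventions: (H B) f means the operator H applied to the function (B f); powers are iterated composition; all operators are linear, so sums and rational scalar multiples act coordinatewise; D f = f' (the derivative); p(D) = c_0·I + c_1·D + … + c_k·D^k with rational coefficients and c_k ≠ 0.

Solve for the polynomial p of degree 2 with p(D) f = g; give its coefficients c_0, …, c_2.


c_0 = 0, c_1 = 4, c_2 = 1

D^0 f = -(3/2)x^6 - 2
D^1 f = -9x^5
D^2 f = -45x^4
matching coefficients of g against c_0 f + c_1 Df + … from the top degree down determines the c_i
solution: c_0 = 0, c_1 = 4, c_2 = 1


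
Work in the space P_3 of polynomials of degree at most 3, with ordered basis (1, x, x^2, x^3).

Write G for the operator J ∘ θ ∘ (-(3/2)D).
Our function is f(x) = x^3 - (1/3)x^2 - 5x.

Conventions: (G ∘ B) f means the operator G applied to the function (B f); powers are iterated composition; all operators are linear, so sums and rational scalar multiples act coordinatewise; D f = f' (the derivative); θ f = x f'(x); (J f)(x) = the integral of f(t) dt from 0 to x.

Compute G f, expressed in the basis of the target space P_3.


the image equals g(x) = -3x^3 + (1/2)x^2

D f = 3x^2 - (2/3)x - 5
(-(3/2)D) f = -(9/2)x^2 + x + 15/2
θ (-(3/2)D) f = -9x^2 + x
J θ (-(3/2)D) f = -3x^3 + (1/2)x^2


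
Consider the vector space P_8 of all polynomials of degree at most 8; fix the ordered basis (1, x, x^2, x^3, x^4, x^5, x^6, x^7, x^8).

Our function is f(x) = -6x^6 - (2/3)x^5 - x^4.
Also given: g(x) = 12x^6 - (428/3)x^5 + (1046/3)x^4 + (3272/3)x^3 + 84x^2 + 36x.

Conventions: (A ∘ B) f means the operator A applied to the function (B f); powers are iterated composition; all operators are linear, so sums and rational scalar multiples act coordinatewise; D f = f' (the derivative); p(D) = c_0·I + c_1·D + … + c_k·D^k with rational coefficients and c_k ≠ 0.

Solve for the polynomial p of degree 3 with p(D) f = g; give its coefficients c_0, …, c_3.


c_0 = -2, c_1 = 4, c_2 = -2, c_3 = -3/2

D^0 f = -6x^6 - (2/3)x^5 - x^4
D^1 f = -36x^5 - (10/3)x^4 - 4x^3
D^2 f = -180x^4 - (40/3)x^3 - 12x^2
D^3 f = -720x^3 - 40x^2 - 24x
matching coefficients of g against c_0 f + c_1 Df + … from the top degree down determines the c_i
solution: c_0 = -2, c_1 = 4, c_2 = -2, c_3 = -3/2


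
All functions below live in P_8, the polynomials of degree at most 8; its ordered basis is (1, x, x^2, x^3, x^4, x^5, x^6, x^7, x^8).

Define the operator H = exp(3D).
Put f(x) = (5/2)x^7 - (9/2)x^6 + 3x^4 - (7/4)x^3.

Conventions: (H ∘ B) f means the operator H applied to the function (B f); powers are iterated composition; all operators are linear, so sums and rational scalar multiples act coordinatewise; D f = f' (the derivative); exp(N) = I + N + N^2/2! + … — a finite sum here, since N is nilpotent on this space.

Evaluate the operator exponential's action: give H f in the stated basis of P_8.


order-1 term: (105/2)x^6 - 81x^5 + 36x^3 - (63/4)x^2
order-2 term: (945/2)x^5 - (1215/2)x^4 + 162x^2 - (189/4)x
order-3 term: (4725/2)x^4 - 2430x^3 + 324x - 189/4
order-4 term: (14175/2)x^3 - (10935/2)x^2 + 243
order-5 term: (25515/2)x^2 - 6561x
order-6 term: (25515/2)x - 6561/2
order-7 term: 10935/2
the series for exp(3D) f terminates at order 7
exp(3D) f = (5/2)x^7 + 48x^6 + (783/2)x^5 + 1758x^4 + (18767/4)x^3 + (29745/4)x^2 + (25893/4)x + 9531/4

g(x) = (5/2)x^7 + 48x^6 + (783/2)x^5 + 1758x^4 + (18767/4)x^3 + (29745/4)x^2 + (25893/4)x + 9531/4


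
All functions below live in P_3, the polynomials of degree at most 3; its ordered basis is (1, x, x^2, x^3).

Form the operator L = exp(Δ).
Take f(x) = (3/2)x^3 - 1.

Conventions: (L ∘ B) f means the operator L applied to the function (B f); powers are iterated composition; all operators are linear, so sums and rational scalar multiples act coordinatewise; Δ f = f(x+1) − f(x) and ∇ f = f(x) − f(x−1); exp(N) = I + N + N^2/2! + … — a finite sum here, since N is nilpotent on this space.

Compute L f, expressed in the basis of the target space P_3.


order-1 term: (9/2)x^2 + (9/2)x + 3/2
order-2 term: (9/2)x + 9/2
order-3 term: 3/2
the series for exp(Δ) f terminates at order 3
exp(Δ) f = (3/2)x^3 + (9/2)x^2 + 9x + 13/2

the image equals g(x) = (3/2)x^3 + (9/2)x^2 + 9x + 13/2


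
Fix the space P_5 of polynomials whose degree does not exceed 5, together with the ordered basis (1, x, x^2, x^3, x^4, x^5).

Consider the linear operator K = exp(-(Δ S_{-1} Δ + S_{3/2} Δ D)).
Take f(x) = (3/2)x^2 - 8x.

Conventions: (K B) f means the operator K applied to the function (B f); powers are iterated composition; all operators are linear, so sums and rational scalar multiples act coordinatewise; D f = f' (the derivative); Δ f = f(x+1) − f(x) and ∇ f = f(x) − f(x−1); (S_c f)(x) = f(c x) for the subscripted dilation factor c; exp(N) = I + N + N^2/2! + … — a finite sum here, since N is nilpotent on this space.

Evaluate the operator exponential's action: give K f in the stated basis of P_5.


g(x) = (3/2)x^2 - 8x

the series for exp(-(Δ S_{-1} Δ + S_{3/2} Δ D)) f terminates at order 0
exp(-(Δ S_{-1} Δ + S_{3/2} Δ D)) f = (3/2)x^2 - 8x


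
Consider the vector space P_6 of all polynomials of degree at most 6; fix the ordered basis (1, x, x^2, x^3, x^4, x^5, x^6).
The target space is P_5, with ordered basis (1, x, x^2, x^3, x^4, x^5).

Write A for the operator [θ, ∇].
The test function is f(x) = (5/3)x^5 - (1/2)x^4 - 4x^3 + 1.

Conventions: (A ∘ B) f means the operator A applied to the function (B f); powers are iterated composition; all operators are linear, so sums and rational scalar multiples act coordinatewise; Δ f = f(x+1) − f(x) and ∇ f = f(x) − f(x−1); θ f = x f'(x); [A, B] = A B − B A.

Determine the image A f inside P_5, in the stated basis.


the result is g(x) = -(25/3)x^4 + (106/3)x^3 - 44x^2 + (46/3)x + 5/3

∇ f = (25/3)x^4 - (56/3)x^3 + (23/3)x^2 + (5/3)x - 11/6
θ ∇ f = (100/3)x^4 - 56x^3 + (46/3)x^2 + (5/3)x
θ f = (25/3)x^5 - 2x^4 - 12x^3
∇ θ f = (125/3)x^4 - (274/3)x^3 + (178/3)x^2 - (41/3)x - 5/3
[θ, ∇] f = -(25/3)x^4 + (106/3)x^3 - 44x^2 + (46/3)x + 5/3


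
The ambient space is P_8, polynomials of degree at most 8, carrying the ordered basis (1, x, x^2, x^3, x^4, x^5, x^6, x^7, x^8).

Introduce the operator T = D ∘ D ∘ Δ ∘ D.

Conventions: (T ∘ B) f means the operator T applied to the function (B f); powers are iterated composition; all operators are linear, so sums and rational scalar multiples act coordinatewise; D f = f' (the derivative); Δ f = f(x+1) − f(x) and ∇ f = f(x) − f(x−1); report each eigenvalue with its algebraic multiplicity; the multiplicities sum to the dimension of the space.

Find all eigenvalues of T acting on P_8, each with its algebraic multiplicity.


image of 1: 0
image of x: 0
image of x^2: 0
image of x^3: 0
image of x^4: 24
image of x^5: 120x + 60
image of x^6: 360x^2 + 360x + 120
image of x^7: 840x^3 + 1260x^2 + 840x + 210
image of x^8: 1680x^4 + 3360x^3 + 3360x^2 + 1680x + 336
the matrix is upper triangular; its diagonal is (0, 0, 0, 0, 0, 0, 0, 0, 0)
for a triangular matrix the eigenvalues are the diagonal entries, with algebraic multiplicity their repetition count

λ = 0 (multiplicity 9)


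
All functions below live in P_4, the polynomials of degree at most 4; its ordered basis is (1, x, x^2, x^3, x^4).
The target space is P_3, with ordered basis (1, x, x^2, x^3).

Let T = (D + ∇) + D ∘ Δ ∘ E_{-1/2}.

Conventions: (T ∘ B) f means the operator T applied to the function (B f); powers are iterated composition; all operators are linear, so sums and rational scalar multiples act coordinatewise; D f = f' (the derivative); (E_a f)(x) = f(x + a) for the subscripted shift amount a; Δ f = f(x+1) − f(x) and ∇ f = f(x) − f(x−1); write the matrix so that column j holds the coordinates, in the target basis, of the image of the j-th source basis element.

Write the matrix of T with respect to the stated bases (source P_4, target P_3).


the matrix is [[0, 2, 1, 1, 0]; [0, 0, 4, 3, 4]; [0, 0, 0, 6, 6]; [0, 0, 0, 0, 8]] (rows listed top to bottom)

image of 1: 0
image of x: 2
image of x^2: 4x + 1
image of x^3: 6x^2 + 3x + 1
image of x^4: 8x^3 + 6x^2 + 4x
each image's coordinates form column j of the matrix


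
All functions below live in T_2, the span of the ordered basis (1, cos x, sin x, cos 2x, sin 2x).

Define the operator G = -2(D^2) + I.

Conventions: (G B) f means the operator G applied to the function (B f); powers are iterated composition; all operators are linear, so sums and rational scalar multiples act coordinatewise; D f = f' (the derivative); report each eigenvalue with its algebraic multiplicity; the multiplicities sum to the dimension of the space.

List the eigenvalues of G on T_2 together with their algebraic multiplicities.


λ = 1 (multiplicity 1), λ = 3 (multiplicity 2), λ = 9 (multiplicity 2)

image of 1: 1
image of cos x: 3cos x
image of sin x: 3sin x
image of cos 2x: 9cos 2x
image of sin 2x: 9sin 2x
the matrix is diagonal; its diagonal is (1, 3, 3, 9, 9)
for a triangular matrix the eigenvalues are the diagonal entries, with algebraic multiplicity their repetition count


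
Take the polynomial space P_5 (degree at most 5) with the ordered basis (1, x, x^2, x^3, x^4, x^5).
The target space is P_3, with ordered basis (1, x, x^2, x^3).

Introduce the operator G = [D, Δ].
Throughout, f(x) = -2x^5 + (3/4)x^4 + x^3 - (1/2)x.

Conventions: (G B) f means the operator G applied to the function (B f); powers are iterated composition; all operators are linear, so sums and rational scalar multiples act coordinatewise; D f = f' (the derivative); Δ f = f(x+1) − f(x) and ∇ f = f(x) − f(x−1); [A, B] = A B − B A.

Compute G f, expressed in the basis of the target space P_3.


the image equals g(x) = 0

Δ f = -10x^4 - 17x^3 - (25/2)x^2 - 4x - 3/4
D Δ f = -40x^3 - 51x^2 - 25x - 4
D f = -10x^4 + 3x^3 + 3x^2 - 1/2
Δ D f = -40x^3 - 51x^2 - 25x - 4
[D, Δ] f = 0
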